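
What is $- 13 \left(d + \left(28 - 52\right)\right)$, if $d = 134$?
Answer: $-1430$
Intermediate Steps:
$- 13 \left(d + \left(28 - 52\right)\right) = - 13 \left(134 + \left(28 - 52\right)\right) = - 13 \left(134 - 24\right) = \left(-13\right) 110 = -1430$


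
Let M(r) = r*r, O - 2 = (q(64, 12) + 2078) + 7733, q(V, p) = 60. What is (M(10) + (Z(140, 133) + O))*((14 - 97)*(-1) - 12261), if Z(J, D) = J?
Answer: -123156114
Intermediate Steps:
O = 9873 (O = 2 + ((60 + 2078) + 7733) = 2 + (2138 + 7733) = 2 + 9871 = 9873)
M(r) = r²
(M(10) + (Z(140, 133) + O))*((14 - 97)*(-1) - 12261) = (10² + (140 + 9873))*((14 - 97)*(-1) - 12261) = (100 + 10013)*(-83*(-1) - 12261) = 10113*(83 - 12261) = 10113*(-12178) = -123156114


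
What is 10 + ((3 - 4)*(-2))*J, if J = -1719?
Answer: -3428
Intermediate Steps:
10 + ((3 - 4)*(-2))*J = 10 + ((3 - 4)*(-2))*(-1719) = 10 - 1*(-2)*(-1719) = 10 + 2*(-1719) = 10 - 3438 = -3428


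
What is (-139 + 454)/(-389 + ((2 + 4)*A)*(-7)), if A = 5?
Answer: -315/599 ≈ -0.52588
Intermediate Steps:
(-139 + 454)/(-389 + ((2 + 4)*A)*(-7)) = (-139 + 454)/(-389 + ((2 + 4)*5)*(-7)) = 315/(-389 + (6*5)*(-7)) = 315/(-389 + 30*(-7)) = 315/(-389 - 210) = 315/(-599) = 315*(-1/599) = -315/599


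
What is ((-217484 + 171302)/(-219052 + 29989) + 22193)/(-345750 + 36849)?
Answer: -1398640447/19467249921 ≈ -0.071846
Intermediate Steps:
((-217484 + 171302)/(-219052 + 29989) + 22193)/(-345750 + 36849) = (-46182/(-189063) + 22193)/(-308901) = (-46182*(-1/189063) + 22193)*(-1/308901) = (15394/63021 + 22193)*(-1/308901) = (1398640447/63021)*(-1/308901) = -1398640447/19467249921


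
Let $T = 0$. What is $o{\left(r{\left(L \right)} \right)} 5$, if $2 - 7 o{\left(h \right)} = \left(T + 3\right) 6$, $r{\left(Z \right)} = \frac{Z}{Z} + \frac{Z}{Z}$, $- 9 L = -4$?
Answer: $- \frac{80}{7} \approx -11.429$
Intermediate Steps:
$L = \frac{4}{9}$ ($L = \left(- \frac{1}{9}\right) \left(-4\right) = \frac{4}{9} \approx 0.44444$)
$r{\left(Z \right)} = 2$ ($r{\left(Z \right)} = 1 + 1 = 2$)
$o{\left(h \right)} = - \frac{16}{7}$ ($o{\left(h \right)} = \frac{2}{7} - \frac{\left(0 + 3\right) 6}{7} = \frac{2}{7} - \frac{3 \cdot 6}{7} = \frac{2}{7} - \frac{18}{7} = - \frac{16}{7}$)
$o{\left(r{\left(L \right)} \right)} 5 = \left(- \frac{16}{7}\right) 5 = - \frac{80}{7}$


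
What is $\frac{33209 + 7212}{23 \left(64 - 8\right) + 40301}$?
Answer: $\frac{40421}{41589} \approx 0.97192$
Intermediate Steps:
$\frac{33209 + 7212}{23 \left(64 - 8\right) + 40301} = \frac{40421}{23 \cdot 56 + 40301} = \frac{40421}{1288 + 40301} = \frac{40421}{41589}$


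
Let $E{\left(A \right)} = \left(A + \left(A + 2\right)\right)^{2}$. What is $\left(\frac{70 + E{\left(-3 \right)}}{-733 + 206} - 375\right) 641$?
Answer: $- \frac{126732751}{527} \approx -2.4048 \cdot 10^{5}$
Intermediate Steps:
$E{\left(A \right)} = \left(2 + 2 A\right)^{2}$ ($E{\left(A \right)} = \left(A + \left(2 + A\right)\right)^{2} = \left(2 + 2 A\right)^{2}$)
$\left(\frac{70 + E{\left(-3 \right)}}{-733 + 206} - 375\right) 641 = \left(\frac{70 + 4 \left(1 - 3\right)^{2}}{-733 + 206} - 375\right) 641 = \left(\frac{70 + 4 \left(-2\right)^{2}}{-527} - 375\right) 641 = \left(\left(70 + 4 \cdot 4\right) \left(- \frac{1}{527}\right) - 375\right) 641 = \left(\left(70 + 16\right) \left(- \frac{1}{527}\right) - 375\right) 641 = \left(86 \left(- \frac{1}{527}\right) - 375\right) 641 = \left(- \frac{86}{527} - 375\right) 641 = \left(- \frac{197711}{527}\right) 641 = - \frac{126732751}{527}$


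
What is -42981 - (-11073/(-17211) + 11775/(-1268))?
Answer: -312603099209/7274516 ≈ -42972.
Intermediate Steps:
-42981 - (-11073/(-17211) + 11775/(-1268)) = -42981 - (-11073*(-1/17211) + 11775*(-1/1268)) = -42981 - (3691/5737 - 11775/1268) = -42981 - 1*(-62872987/7274516) = -42981 + 62872987/7274516 = -312603099209/7274516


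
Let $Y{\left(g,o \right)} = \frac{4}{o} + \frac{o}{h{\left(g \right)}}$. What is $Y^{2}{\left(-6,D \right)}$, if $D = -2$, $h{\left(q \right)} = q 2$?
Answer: $\frac{121}{36} \approx 3.3611$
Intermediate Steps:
$h{\left(q \right)} = 2 q$
$Y{\left(g,o \right)} = \frac{4}{o} + \frac{o}{2 g}$
$Y^{2}{\left(-6,D \right)} = \left(\frac{4}{-2} + \frac{1}{2} \left(-2\right) \frac{1}{-6}\right)^{2} = \left(4 \left(- \frac{1}{2}\right) + \frac{1}{2} \left(-2\right) \left(- \frac{1}{6}\right)\right)^{2} = \left(-2 + \frac{1}{6}\right)^{2} = \left(- \frac{11}{6}\right)^{2} = \frac{121}{36}$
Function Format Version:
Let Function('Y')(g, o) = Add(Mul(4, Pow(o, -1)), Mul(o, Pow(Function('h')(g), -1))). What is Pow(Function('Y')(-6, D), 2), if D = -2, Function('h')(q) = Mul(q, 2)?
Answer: Rational(121, 36) ≈ 3.3611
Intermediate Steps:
Function('h')(q) = Mul(2, q)
Function('Y')(g, o) = Add(Mul(4, Pow(o, -1)), Mul(Rational(1, 2), o, Pow(g, -1))) (Function('Y')(g, o) = Add(Mul(4, Pow(o, -1)), Mul(o, Pow(Mul(2, g), -1))) = Add(Mul(4, Pow(o, -1)), Mul(o, Mul(Rational(1, 2), Pow(g, -1)))) = Add(Mul(4, Pow(o, -1)), Mul(Rational(1, 2), o, Pow(g, -1))))
Pow(Function('Y')(-6, D), 2) = Pow(Add(Mul(4, Pow(-2, -1)), Mul(Rational(1, 2), -2, Pow(-6, -1))), 2) = Pow(Add(Mul(4, Rational(-1, 2)), Mul(Rational(1, 2), -2, Rational(-1, 6))), 2) = Pow(Add(-2, Rational(1, 6)), 2) = Pow(Rational(-11, 6), 2) = Rational(121, 36)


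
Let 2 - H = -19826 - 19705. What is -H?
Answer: -39533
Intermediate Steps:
H = 39533 (H = 2 - (-19826 - 19705) = 2 - 1*(-39531) = 2 + 39531 = 39533)
-H = -1*39533 = -39533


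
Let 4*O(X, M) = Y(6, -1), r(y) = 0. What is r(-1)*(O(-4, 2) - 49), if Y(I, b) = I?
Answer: 0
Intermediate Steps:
O(X, M) = 3/2 (O(X, M) = (¼)*6 = 3/2)
r(-1)*(O(-4, 2) - 49) = 0*(3/2 - 49) = 0*(-95/2) = 0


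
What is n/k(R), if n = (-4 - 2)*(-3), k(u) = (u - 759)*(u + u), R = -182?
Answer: 9/171262 ≈ 5.2551e-5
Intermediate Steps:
k(u) = 2*u*(-759 + u) (k(u) = (-759 + u)*(2*u) = 2*u*(-759 + u))
n = 18 (n = -6*(-3) = 18)
n/k(R) = 18/((2*(-182)*(-759 - 182))) = 18/((2*(-182)*(-941))) = 18/342524 = 18*(1/342524) = 9/171262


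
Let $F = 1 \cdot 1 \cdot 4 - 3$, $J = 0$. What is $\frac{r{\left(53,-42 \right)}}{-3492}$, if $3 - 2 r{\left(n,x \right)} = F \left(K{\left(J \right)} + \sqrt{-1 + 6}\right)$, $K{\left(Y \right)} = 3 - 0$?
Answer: $\frac{\sqrt{5}}{6984} \approx 0.00032017$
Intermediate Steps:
$K{\left(Y \right)} = 3$ ($K{\left(Y \right)} = 3 + 0 = 3$)
$F = 1$ ($F = 1 \cdot 4 - 3 = 4 - 3 = 1$)
$r{\left(n,x \right)} = - \frac{\sqrt{5}}{2}$ ($r{\left(n,x \right)} = \frac{3}{2} - \frac{1 \left(3 + \sqrt{-1 + 6}\right)}{2} = \frac{3}{2} - \frac{1 \left(3 + \sqrt{5}\right)}{2} = \frac{3}{2} - \frac{3 + \sqrt{5}}{2} = \frac{3}{2} - \left(\frac{3}{2} + \frac{\sqrt{5}}{2}\right) = - \frac{\sqrt{5}}{2}$)
$\frac{r{\left(53,-42 \right)}}{-3492} = \frac{\left(- \frac{1}{2}\right) \sqrt{5}}{-3492} = - \frac{\sqrt{5}}{2} \left(- \frac{1}{3492}\right) = \frac{\sqrt{5}}{6984}$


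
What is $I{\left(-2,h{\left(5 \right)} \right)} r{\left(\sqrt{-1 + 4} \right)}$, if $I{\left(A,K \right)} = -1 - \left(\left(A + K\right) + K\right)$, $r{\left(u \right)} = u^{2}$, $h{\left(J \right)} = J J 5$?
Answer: $-747$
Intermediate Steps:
$h{\left(J \right)} = 5 J^{2}$ ($h{\left(J \right)} = J^{2} \cdot 5 = 5 J^{2}$)
$I{\left(A,K \right)} = -1 - A - 2 K$ ($I{\left(A,K \right)} = -1 - \left(A + 2 K\right) = -1 - A - 2 K$)
$I{\left(-2,h{\left(5 \right)} \right)} r{\left(\sqrt{-1 + 4} \right)} = \left(-1 - -2 - 2 \cdot 5 \cdot 5^{2}\right) \left(\sqrt{-1 + 4}\right)^{2} = \left(-1 + 2 - 2 \cdot 5 \cdot 25\right) \left(\sqrt{3}\right)^{2} = \left(-1 + 2 - 250\right) 3 = \left(-249\right) 3 = -747$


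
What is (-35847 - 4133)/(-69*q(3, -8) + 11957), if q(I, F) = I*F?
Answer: -39980/13613 ≈ -2.9369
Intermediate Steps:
q(I, F) = F*I
(-35847 - 4133)/(-69*q(3, -8) + 11957) = (-35847 - 4133)/(-(-552)*3 + 11957) = -39980/(-69*(-24) + 11957) = -39980/(1656 + 11957) = -39980/13613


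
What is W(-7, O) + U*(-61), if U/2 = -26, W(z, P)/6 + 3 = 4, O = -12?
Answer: 3178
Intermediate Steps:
W(z, P) = 6 (W(z, P) = -18 + 6*4 = -18 + 24 = 6)
U = -52 (U = 2*(-26) = -52)
W(-7, O) + U*(-61) = 6 - 52*(-61) = 6 + 3172 = 3178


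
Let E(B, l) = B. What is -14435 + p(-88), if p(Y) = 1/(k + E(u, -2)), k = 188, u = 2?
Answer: -2742649/190 ≈ -14435.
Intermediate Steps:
p(Y) = 1/190 (p(Y) = 1/(188 + 2) = 1/190)
-14435 + p(-88) = -14435 + 1/190 = -2742649/190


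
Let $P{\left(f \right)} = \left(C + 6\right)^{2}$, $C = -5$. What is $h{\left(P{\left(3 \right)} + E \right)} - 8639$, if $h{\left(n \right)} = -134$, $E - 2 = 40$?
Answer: $-8773$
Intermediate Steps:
$P{\left(f \right)} = 1$ ($P{\left(f \right)} = \left(-5 + 6\right)^{2} = 1^{2} = 1$)
$E = 42$ ($E = 2 + 40 = 42$)
$h{\left(P{\left(3 \right)} + E \right)} - 8639 = -134 - 8639 = -8773$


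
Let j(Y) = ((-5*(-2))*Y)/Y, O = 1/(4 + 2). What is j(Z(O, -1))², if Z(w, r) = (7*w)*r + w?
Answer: 100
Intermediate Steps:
O = ⅙ (O = 1/6 = ⅙ ≈ 0.16667)
Z(w, r) = w + 7*r*w (Z(w, r) = 7*r*w + w = w + 7*r*w)
j(Y) = 10 (j(Y) = (10*Y)/Y = 10)
j(Z(O, -1))² = 10² = 100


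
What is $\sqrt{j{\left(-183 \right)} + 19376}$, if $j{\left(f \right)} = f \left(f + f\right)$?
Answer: $\sqrt{86354} \approx 293.86$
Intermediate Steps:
$j{\left(f \right)} = 2 f^{2}$ ($j{\left(f \right)} = f 2 f = 2 f^{2}$)
$\sqrt{j{\left(-183 \right)} + 19376} = \sqrt{2 \left(-183\right)^{2} + 19376} = \sqrt{2 \cdot 33489 + 19376} = \sqrt{66978 + 19376} = \sqrt{86354}$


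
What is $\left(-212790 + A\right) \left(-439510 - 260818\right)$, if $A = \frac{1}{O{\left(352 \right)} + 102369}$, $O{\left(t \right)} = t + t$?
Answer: $\frac{15360226560703432}{103073} \approx 1.4902 \cdot 10^{11}$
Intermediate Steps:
$O{\left(t \right)} = 2 t$
$A = \frac{1}{103073}$ ($A = \frac{1}{2 \cdot 352 + 102369} = \frac{1}{704 + 102369} = \frac{1}{103073} \approx 9.7019 \cdot 10^{-6}$)
$\left(-212790 + A\right) \left(-439510 - 260818\right) = \left(-212790 + \frac{1}{103073}\right) \left(-439510 - 260818\right) = \left(- \frac{21932903669}{103073}\right) \left(-700328\right) = \frac{15360226560703432}{103073}$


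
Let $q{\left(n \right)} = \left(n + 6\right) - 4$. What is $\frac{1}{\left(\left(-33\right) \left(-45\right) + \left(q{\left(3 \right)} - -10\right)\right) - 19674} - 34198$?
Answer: $- \frac{621514453}{18174} \approx -34198.0$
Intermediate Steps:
$q{\left(n \right)} = 2 + n$ ($q{\left(n \right)} = \left(6 + n\right) - 4 = 2 + n$)
$\frac{1}{\left(\left(-33\right) \left(-45\right) + \left(q{\left(3 \right)} - -10\right)\right) - 19674} - 34198 = \frac{1}{\left(\left(-33\right) \left(-45\right) + \left(\left(2 + 3\right) - -10\right)\right) - 19674} - 34198 = \frac{1}{\left(1485 + \left(5 + 10\right)\right) - 19674} - 34198 = \frac{1}{\left(1485 + 15\right) - 19674} - 34198 = \frac{1}{1500 - 19674} - 34198 = \frac{1}{-18174} - 34198 = - \frac{1}{18174} - 34198 = - \frac{621514453}{18174}$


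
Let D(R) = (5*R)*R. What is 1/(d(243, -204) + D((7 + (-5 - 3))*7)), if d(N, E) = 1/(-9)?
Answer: 9/2204 ≈ 0.0040835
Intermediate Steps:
d(N, E) = -1/9
D(R) = 5*R**2
1/(d(243, -204) + D((7 + (-5 - 3))*7)) = 1/(-1/9 + 5*((7 + (-5 - 3))*7)**2) = 1/(-1/9 + 5*((7 - 8)*7)**2) = 1/(-1/9 + 5*(-1*7)**2) = 1/(-1/9 + 5*(-7)**2) = 1/(-1/9 + 5*49) = 1/(-1/9 + 245) = 1/(2204/9) = 9/2204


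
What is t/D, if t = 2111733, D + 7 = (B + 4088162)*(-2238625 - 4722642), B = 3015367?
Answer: -2111733/49449562011250 ≈ -4.2705e-8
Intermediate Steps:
D = -49449562011250 (D = -7 + (3015367 + 4088162)*(-2238625 - 4722642) = -7 + 7103529*(-6961267) = -7 - 49449562011243 = -49449562011250)
t/D = 2111733/(-49449562011250) = 2111733*(-1/49449562011250) = -2111733/49449562011250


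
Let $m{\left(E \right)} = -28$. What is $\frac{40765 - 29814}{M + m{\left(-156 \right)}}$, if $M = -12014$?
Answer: $- \frac{10951}{12042} \approx -0.9094$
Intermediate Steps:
$\frac{40765 - 29814}{M + m{\left(-156 \right)}} = \frac{40765 - 29814}{-12014 - 28} = \frac{10951}{-12042} = 10951 \left(- \frac{1}{12042}\right) = - \frac{10951}{12042}$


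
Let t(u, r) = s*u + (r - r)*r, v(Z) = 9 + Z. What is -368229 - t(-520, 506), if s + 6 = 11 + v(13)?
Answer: -354189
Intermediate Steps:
s = 27 (s = -6 + (11 + (9 + 13)) = -6 + (11 + 22) = -6 + 33 = 27)
t(u, r) = 27*u (t(u, r) = 27*u + (r - r)*r = 27*u + 0*r = 27*u + 0 = 27*u)
-368229 - t(-520, 506) = -368229 - 27*(-520) = -368229 - 1*(-14040) = -368229 + 14040 = -354189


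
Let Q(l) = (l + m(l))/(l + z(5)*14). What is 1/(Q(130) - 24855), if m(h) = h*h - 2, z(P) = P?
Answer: -50/1238493 ≈ -4.0372e-5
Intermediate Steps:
m(h) = -2 + h² (m(h) = h² - 2 = -2 + h²)
Q(l) = (-2 + l + l²)/(70 + l) (Q(l) = (l + (-2 + l²))/(l + 5*14) = (-2 + l + l²)/(l + 70) = (-2 + l + l²)/(70 + l))
1/(Q(130) - 24855) = 1/((-2 + 130 + 130²)/(70 + 130) - 24855) = 1/((-2 + 130 + 16900)/200 - 24855) = 1/((1/200)*17028 - 24855) = 1/(4257/50 - 24855) = 1/(-1238493/50) = -50/1238493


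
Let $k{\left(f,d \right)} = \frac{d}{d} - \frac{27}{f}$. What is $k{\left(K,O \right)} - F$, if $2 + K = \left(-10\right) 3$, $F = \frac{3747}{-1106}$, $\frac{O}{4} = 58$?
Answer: $\frac{92579}{17696} \approx 5.2316$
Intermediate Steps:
$O = 232$ ($O = 4 \cdot 58 = 232$)
$F = - \frac{3747}{1106}$ ($F = 3747 \left(- \frac{1}{1106}\right) = - \frac{3747}{1106} \approx -3.3879$)
$K = -32$ ($K = -2 - 30 = -32$)
$k{\left(f,d \right)} = 1 - \frac{27}{f}$
$k{\left(K,O \right)} - F = \frac{-27 - 32}{-32} - - \frac{3747}{1106} = \left(- \frac{1}{32}\right) \left(-59\right) + \frac{3747}{1106} = \frac{59}{32} + \frac{3747}{1106} = \frac{92579}{17696}$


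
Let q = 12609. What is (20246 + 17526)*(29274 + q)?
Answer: 1582004676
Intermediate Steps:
(20246 + 17526)*(29274 + q) = (20246 + 17526)*(29274 + 12609) = 37772*41883 = 1582004676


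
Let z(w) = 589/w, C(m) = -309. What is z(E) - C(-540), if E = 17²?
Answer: 89890/289 ≈ 311.04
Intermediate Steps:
E = 289
z(E) - C(-540) = 589/289 - 1*(-309) = 589*(1/289) + 309 = 589/289 + 309 = 89890/289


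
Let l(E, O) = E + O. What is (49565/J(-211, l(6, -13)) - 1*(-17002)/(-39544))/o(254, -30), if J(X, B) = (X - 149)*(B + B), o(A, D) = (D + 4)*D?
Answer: 3604439/298952640 ≈ 0.012057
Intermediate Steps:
o(A, D) = D*(4 + D) (o(A, D) = (4 + D)*D = D*(4 + D))
J(X, B) = 2*B*(-149 + X) (J(X, B) = (-149 + X)*(2*B) = 2*B*(-149 + X))
(49565/J(-211, l(6, -13)) - 1*(-17002)/(-39544))/o(254, -30) = (49565/((2*(6 - 13)*(-149 - 211))) - 1*(-17002)/(-39544))/((-30*(4 - 30))) = (49565/((2*(-7)*(-360))) + 17002*(-1/39544))/((-30*(-26))) = (49565/5040 - 8501/19772)/780 = (49565*(1/5040) - 8501/19772)*(1/780) = (9913/1008 - 8501/19772)*(1/780) = (46857707/4982544)*(1/780) = 3604439/298952640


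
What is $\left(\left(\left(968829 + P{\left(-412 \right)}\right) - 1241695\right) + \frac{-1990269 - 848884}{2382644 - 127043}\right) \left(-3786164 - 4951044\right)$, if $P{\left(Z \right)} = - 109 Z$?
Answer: $\frac{4492542448013844488}{2255601} \approx 1.9917 \cdot 10^{12}$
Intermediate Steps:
$\left(\left(\left(968829 + P{\left(-412 \right)}\right) - 1241695\right) + \frac{-1990269 - 848884}{2382644 - 127043}\right) \left(-3786164 - 4951044\right) = \left(\left(\left(968829 - -44908\right) - 1241695\right) + \frac{-1990269 - 848884}{2382644 - 127043}\right) \left(-3786164 - 4951044\right) = \left(\left(\left(968829 + 44908\right) - 1241695\right) - \frac{2839153}{2255601}\right) \left(-8737208\right) = \left(\left(1013737 - 1241695\right) - \frac{2839153}{2255601}\right) \left(-8737208\right) = \left(-227958 - \frac{2839153}{2255601}\right) \left(-8737208\right) = \left(- \frac{514185131911}{2255601}\right) \left(-8737208\right) = \frac{4492542448013844488}{2255601}$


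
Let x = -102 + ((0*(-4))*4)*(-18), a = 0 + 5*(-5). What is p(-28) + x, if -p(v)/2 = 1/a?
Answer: -2548/25 ≈ -101.92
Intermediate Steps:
a = -25 (a = 0 - 25 = -25)
x = -102 (x = -102 + (0*4)*(-18) = -102 + 0*(-18) = -102 + 0 = -102)
p(v) = 2/25 (p(v) = -2/(-25) = -2*(-1/25) = 2/25)
p(-28) + x = 2/25 - 102 = -2548/25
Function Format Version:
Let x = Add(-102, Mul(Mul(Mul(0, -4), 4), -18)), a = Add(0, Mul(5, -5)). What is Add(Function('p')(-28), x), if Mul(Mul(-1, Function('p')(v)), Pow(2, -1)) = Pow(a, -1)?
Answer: Rational(-2548, 25) ≈ -101.92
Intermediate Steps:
a = -25 (a = Add(0, -25) = -25)
x = -102 (x = Add(-102, Mul(Mul(0, 4), -18)) = Add(-102, Mul(0, -18)) = Add(-102, 0) = -102)
Function('p')(v) = Rational(2, 25) (Function('p')(v) = Mul(-2, Pow(-25, -1)) = Mul(-2, Rational(-1, 25)) = Rational(2, 25))
Add(Function('p')(-28), x) = Add(Rational(2, 25), -102) = Rational(-2548, 25)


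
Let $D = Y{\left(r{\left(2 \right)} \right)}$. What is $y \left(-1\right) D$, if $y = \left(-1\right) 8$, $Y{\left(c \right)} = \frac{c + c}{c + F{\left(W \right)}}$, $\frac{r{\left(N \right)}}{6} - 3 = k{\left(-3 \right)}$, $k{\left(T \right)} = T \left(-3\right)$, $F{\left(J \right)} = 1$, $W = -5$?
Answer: $\frac{1152}{73} \approx 15.781$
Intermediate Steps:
$k{\left(T \right)} = - 3 T$
$r{\left(N \right)} = 72$ ($r{\left(N \right)} = 18 + 6 \left(\left(-3\right) \left(-3\right)\right) = 18 + 6 \cdot 9 = 18 + 54 = 72$)
$Y{\left(c \right)} = \frac{2 c}{1 + c}$ ($Y{\left(c \right)} = \frac{c + c}{c + 1} = \frac{2 c}{1 + c}$)
$D = \frac{144}{73}$ ($D = 2 \cdot 72 \frac{1}{1 + 72} = 2 \cdot 72 \cdot \frac{1}{73} = \frac{144}{73} \approx 1.9726$)
$y = -8$
$y \left(-1\right) D = \left(-8\right) \left(-1\right) \frac{144}{73} = 8 \cdot \frac{144}{73} = \frac{1152}{73}$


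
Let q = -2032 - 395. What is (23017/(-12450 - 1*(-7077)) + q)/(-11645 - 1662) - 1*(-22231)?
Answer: 227070923047/10214073 ≈ 22231.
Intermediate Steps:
q = -2427
(23017/(-12450 - 1*(-7077)) + q)/(-11645 - 1662) - 1*(-22231) = (23017/(-12450 - 1*(-7077)) - 2427)/(-11645 - 1662) - 1*(-22231) = (23017/(-12450 + 7077) - 2427)/(-13307) + 22231 = (23017/(-5373) - 2427)*(-1/13307) + 22231 = (23017*(-1/5373) - 2427)*(-1/13307) + 22231 = (-23017/5373 - 2427)*(-1/13307) + 22231 = -13063288/5373*(-1/13307) + 22231 = 1866184/10214073 + 22231 = 227070923047/10214073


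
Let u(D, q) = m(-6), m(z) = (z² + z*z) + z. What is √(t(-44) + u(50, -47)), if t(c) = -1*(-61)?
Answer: √127 ≈ 11.269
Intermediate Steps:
t(c) = 61
m(z) = z + 2*z² (m(z) = (z² + z²) + z = 2*z² + z = z + 2*z²)
u(D, q) = 66 (u(D, q) = -6*(1 + 2*(-6)) = -6*(1 - 12) = -6*(-11) = 66)
√(t(-44) + u(50, -47)) = √(61 + 66) = √127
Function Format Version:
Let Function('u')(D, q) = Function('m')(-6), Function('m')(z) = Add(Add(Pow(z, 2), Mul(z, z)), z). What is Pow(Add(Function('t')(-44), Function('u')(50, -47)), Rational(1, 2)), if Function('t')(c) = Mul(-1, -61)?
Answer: Pow(127, Rational(1, 2)) ≈ 11.269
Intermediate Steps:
Function('t')(c) = 61
Function('m')(z) = Add(z, Mul(2, Pow(z, 2))) (Function('m')(z) = Add(Add(Pow(z, 2), Pow(z, 2)), z) = Add(Mul(2, Pow(z, 2)), z) = Add(z, Mul(2, Pow(z, 2))))
Function('u')(D, q) = 66 (Function('u')(D, q) = Mul(-6, Add(1, Mul(2, -6))) = Mul(-6, Add(1, -12)) = Mul(-6, -11) = 66)
Pow(Add(Function('t')(-44), Function('u')(50, -47)), Rational(1, 2)) = Pow(Add(61, 66), Rational(1, 2)) = Pow(127, Rational(1, 2))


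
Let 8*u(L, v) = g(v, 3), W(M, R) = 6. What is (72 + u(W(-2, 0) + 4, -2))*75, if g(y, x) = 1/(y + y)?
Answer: 172725/32 ≈ 5397.7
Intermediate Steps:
g(y, x) = 1/(2*y)
u(L, v) = 1/(16*v) (u(L, v) = (1/(2*v))/8 = 1/(16*v))
(72 + u(W(-2, 0) + 4, -2))*75 = (72 + (1/16)/(-2))*75 = (72 + (1/16)*(-½))*75 = (72 - 1/32)*75 = (2303/32)*75 = 172725/32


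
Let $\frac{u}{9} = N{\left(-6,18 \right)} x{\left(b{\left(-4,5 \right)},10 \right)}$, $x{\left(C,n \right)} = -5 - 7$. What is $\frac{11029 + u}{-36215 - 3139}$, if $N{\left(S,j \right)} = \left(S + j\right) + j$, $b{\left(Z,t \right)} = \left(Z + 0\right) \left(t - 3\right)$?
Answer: $- \frac{7789}{39354} \approx -0.19792$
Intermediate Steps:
$b{\left(Z,t \right)} = Z \left(-3 + t\right)$
$N{\left(S,j \right)} = S + 2 j$
$x{\left(C,n \right)} = -12$ ($x{\left(C,n \right)} = -5 - 7 = -12$)
$u = -3240$ ($u = 9 \left(-6 + 2 \cdot 18\right) \left(-12\right) = 9 \left(-6 + 36\right) \left(-12\right) = 9 \cdot 30 \left(-12\right) = 9 \left(-360\right) = -3240$)
$\frac{11029 + u}{-36215 - 3139} = \frac{11029 - 3240}{-36215 - 3139} = \frac{7789}{-39354} = 7789 \left(- \frac{1}{39354}\right) = - \frac{7789}{39354}$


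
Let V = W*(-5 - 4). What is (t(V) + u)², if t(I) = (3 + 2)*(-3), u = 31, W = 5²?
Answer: 256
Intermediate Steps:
W = 25
V = -225 (V = 25*(-5 - 4) = 25*(-9) = -225)
t(I) = -15 (t(I) = 5*(-3) = -15)
(t(V) + u)² = (-15 + 31)² = 16² = 256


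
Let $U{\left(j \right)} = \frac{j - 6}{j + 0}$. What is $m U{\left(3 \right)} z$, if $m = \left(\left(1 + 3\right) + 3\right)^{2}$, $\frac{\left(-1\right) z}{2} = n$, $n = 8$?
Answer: $784$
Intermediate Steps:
$U{\left(j \right)} = \frac{-6 + j}{j}$
$z = -16$ ($z = \left(-2\right) 8 = -16$)
$m = 49$ ($m = \left(4 + 3\right)^{2} = 7^{2} = 49$)
$m U{\left(3 \right)} z = 49 \frac{-6 + 3}{3} \left(-16\right) = 49 \cdot \frac{1}{3} \left(-3\right) \left(-16\right) = 49 \left(-1\right) \left(-16\right) = \left(-49\right) \left(-16\right) = 784$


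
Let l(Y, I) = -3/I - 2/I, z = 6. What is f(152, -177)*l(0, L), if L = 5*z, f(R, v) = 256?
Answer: -128/3 ≈ -42.667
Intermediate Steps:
L = 30 (L = 5*6 = 30)
l(Y, I) = -5/I
f(152, -177)*l(0, L) = 256*(-5/30) = 256*(-5*1/30) = 256*(-⅙) = -128/3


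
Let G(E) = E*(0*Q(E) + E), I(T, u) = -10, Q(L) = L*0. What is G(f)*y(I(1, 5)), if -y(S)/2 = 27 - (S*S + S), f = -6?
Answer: 4536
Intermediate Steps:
Q(L) = 0
y(S) = -54 + 2*S + 2*S**2 (y(S) = -2*(27 - (S*S + S)) = -2*(27 - (S**2 + S)) = -2*(27 - (S + S**2)) = -2*(27 + (-S - S**2)) = -2*(27 - S - S**2) = -54 + 2*S + 2*S**2)
G(E) = E**2 (G(E) = E*(0*0 + E) = E*(0 + E) = E*E = E**2)
G(f)*y(I(1, 5)) = (-6)**2*(-54 + 2*(-10) + 2*(-10)**2) = 36*(-54 - 20 + 2*100) = 36*(-54 - 20 + 200) = 36*126 = 4536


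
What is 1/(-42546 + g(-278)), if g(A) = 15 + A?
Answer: -1/42809 ≈ -2.3360e-5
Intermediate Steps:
1/(-42546 + g(-278)) = 1/(-42546 + (15 - 278)) = 1/(-42546 - 263) = 1/(-42809) = -1/42809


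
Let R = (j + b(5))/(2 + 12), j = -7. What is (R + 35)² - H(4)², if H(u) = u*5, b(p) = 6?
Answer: 160721/196 ≈ 820.00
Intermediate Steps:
H(u) = 5*u
R = -1/14 (R = (-7 + 6)/(2 + 12) = -1/14 ≈ -0.071429)
(R + 35)² - H(4)² = (-1/14 + 35)² - (5*4)² = (489/14)² - 1*20² = 239121/196 - 1*400 = 239121/196 - 400 = 160721/196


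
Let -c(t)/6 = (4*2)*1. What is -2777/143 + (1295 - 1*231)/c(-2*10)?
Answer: -35681/858 ≈ -41.586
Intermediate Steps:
c(t) = -48 (c(t) = -6*4*2 = -48)
-2777/143 + (1295 - 1*231)/c(-2*10) = -2777/143 + (1295 - 1*231)/(-48) = -2777*1/143 + (1295 - 231)*(-1/48) = -2777/143 + 1064*(-1/48) = -2777/143 - 133/6 = -35681/858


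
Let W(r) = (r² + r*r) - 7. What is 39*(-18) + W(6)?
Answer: -637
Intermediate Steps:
W(r) = -7 + 2*r² (W(r) = (r² + r²) - 7 = 2*r² - 7 = -7 + 2*r²)
39*(-18) + W(6) = 39*(-18) + (-7 + 2*6²) = -702 + (-7 + 2*36) = -702 + (-7 + 72) = -702 + 65 = -637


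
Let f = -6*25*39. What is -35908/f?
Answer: 17954/2925 ≈ 6.1381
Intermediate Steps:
f = -5850 (f = -150*39 = -5850)
-35908/f = -35908/(-5850) = -35908*(-1/5850) = 17954/2925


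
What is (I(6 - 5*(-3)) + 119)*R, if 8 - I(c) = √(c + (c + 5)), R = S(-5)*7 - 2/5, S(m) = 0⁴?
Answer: -254/5 + 2*√47/5 ≈ -48.058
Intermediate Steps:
S(m) = 0
R = -⅖ (R = 0*7 - 2/5 = 0 - 2*⅕ = 0 - ⅖ = -⅖ ≈ -0.40000)
I(c) = 8 - √(5 + 2*c) (I(c) = 8 - √(c + (c + 5)) = 8 - √(c + (5 + c)) = 8 - √(5 + 2*c))
(I(6 - 5*(-3)) + 119)*R = ((8 - √(5 + 2*(6 - 5*(-3)))) + 119)*(-⅖) = ((8 - √(5 + 2*(6 + 15))) + 119)*(-⅖) = ((8 - √(5 + 2*21)) + 119)*(-⅖) = ((8 - √(5 + 42)) + 119)*(-⅖) = ((8 - √47) + 119)*(-⅖) = (127 - √47)*(-⅖) = -254/5 + 2*√47/5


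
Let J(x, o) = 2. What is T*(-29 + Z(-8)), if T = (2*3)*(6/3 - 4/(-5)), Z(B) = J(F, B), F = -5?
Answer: -2268/5 ≈ -453.60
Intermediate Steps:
Z(B) = 2
T = 84/5 (T = 6*(6*(⅓) - 4*(-⅕)) = 6*(2 + ⅘) = 6*(14/5) = 84/5 ≈ 16.800)
T*(-29 + Z(-8)) = 84*(-29 + 2)/5 = (84/5)*(-27) = -2268/5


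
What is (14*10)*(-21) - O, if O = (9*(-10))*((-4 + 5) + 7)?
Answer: -2220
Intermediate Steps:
O = -720 (O = -90*(1 + 7) = -90*8 = -720)
(14*10)*(-21) - O = (14*10)*(-21) - 1*(-720) = 140*(-21) + 720 = -2940 + 720 = -2220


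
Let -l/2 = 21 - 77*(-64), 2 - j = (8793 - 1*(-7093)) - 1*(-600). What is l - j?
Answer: 6586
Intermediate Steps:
j = -16484 (j = 2 - ((8793 - 1*(-7093)) - 1*(-600)) = 2 - ((8793 + 7093) + 600) = 2 - (15886 + 600) = 2 - 1*16486 = 2 - 16486 = -16484)
l = -9898 (l = -2*(21 - 77*(-64)) = -2*(21 + 4928) = -2*4949 = -9898)
l - j = -9898 - 1*(-16484) = -9898 + 16484 = 6586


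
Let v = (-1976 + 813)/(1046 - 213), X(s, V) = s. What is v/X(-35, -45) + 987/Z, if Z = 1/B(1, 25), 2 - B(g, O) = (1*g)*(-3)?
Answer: 143881088/29155 ≈ 4935.0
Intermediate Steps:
B(g, O) = 2 + 3*g (B(g, O) = 2 - 1*g*(-3) = 2 - g*(-3) = 2 - (-3)*g = 2 + 3*g)
v = -1163/833 ≈ -1.3962
Z = 1/5 (Z = 1/(2 + 3*1) = 1/(2 + 3) = 1/5 ≈ 0.20000)
v/X(-35, -45) + 987/Z = -1163/833/(-35) + 987/(1/5) = -1163/833*(-1/35) + 987*5 = 1163/29155 + 4935 = 143881088/29155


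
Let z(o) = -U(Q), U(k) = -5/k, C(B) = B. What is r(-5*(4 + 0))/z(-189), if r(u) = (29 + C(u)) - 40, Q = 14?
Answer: -434/5 ≈ -86.800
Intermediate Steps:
r(u) = -11 + u (r(u) = (29 + u) - 40 = -11 + u)
z(o) = 5/14 (z(o) = -(-5)/14 = -1*(-5/14) = 5/14)
r(-5*(4 + 0))/z(-189) = (-11 - 5*(4 + 0))/(5/14) = (-11 - 5*4)*(14/5) = (-11 - 20)*(14/5) = -31*14/5 = -434/5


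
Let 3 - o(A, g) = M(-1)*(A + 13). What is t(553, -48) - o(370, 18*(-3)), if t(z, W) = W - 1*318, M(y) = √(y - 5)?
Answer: -369 + 383*I*√6 ≈ -369.0 + 938.15*I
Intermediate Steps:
M(y) = √(-5 + y)
t(z, W) = -318 + W (t(z, W) = W - 318 = -318 + W)
o(A, g) = 3 - I*√6*(13 + A) (o(A, g) = 3 - √(-5 - 1)*(A + 13) = 3 - √(-6)*(13 + A) = 3 - I*√6*(13 + A))
t(553, -48) - o(370, 18*(-3)) = (-318 - 48) - (3 - 13*I*√6 - 1*I*370*√6) = -366 - (3 - 13*I*√6 - 370*I*√6) = -366 - (3 - 383*I*√6) = -366 + (-3 + 383*I*√6) = -369 + 383*I*√6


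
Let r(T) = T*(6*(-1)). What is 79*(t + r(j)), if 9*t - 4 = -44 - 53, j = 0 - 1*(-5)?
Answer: -9559/3 ≈ -3186.3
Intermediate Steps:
j = 5 (j = 0 + 5 = 5)
r(T) = -6*T (r(T) = T*(-6) = -6*T)
t = -31/3 (t = 4/9 + (-44 - 53)/9 = 4/9 + (1/9)*(-97) = 4/9 - 97/9 = -31/3 ≈ -10.333)
79*(t + r(j)) = 79*(-31/3 - 6*5) = 79*(-31/3 - 30) = 79*(-121/3) = -9559/3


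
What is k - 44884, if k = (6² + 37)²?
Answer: -39555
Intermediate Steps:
k = 5329 (k = (36 + 37)² = 73² = 5329)
k - 44884 = 5329 - 44884 = -39555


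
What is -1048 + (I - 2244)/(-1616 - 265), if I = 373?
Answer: -1969417/1881 ≈ -1047.0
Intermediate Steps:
-1048 + (I - 2244)/(-1616 - 265) = -1048 + (373 - 2244)/(-1616 - 265) = -1048 - 1871/(-1881) = -1048 - 1871*(-1/1881) = -1048 + 1871/1881 = -1969417/1881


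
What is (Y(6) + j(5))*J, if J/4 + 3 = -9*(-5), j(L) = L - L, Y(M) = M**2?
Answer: 6048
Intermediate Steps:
j(L) = 0
J = 168 (J = -12 + 4*(-9*(-5)) = -12 + 4*45 = -12 + 180 = 168)
(Y(6) + j(5))*J = (6**2 + 0)*168 = (36 + 0)*168 = 36*168 = 6048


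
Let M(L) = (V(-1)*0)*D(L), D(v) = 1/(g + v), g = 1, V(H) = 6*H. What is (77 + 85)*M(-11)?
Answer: 0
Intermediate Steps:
D(v) = 1/(1 + v)
M(L) = 0 (M(L) = ((6*(-1))*0)/(1 + L) = (-6*0)/(1 + L) = 0/(1 + L) = 0)
(77 + 85)*M(-11) = (77 + 85)*0 = 162*0 = 0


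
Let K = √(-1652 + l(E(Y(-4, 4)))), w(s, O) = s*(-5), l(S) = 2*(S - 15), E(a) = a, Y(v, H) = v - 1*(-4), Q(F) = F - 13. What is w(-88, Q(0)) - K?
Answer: 440 - 29*I*√2 ≈ 440.0 - 41.012*I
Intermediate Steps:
Q(F) = -13 + F
Y(v, H) = 4 + v (Y(v, H) = v + 4 = 4 + v)
l(S) = -30 + 2*S (l(S) = 2*(-15 + S) = -30 + 2*S)
w(s, O) = -5*s
K = 29*I*√2 (K = √(-1652 + (-30 + 2*(4 - 4))) = √(-1652 + (-30 + 2*0)) = √(-1652 + (-30 + 0)) = √(-1652 - 30) = √(-1682) = 29*I*√2 ≈ 41.012*I)
w(-88, Q(0)) - K = -5*(-88) - 29*I*√2 = 440 - 29*I*√2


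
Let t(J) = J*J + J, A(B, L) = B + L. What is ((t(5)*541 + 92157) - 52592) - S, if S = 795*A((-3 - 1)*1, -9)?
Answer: 66130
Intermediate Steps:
t(J) = J + J**2 (t(J) = J**2 + J = J + J**2)
S = -10335 (S = 795*((-3 - 1)*1 - 9) = 795*(-4*1 - 9) = 795*(-4 - 9) = 795*(-13) = -10335)
((t(5)*541 + 92157) - 52592) - S = (((5*(1 + 5))*541 + 92157) - 52592) - 1*(-10335) = (((5*6)*541 + 92157) - 52592) + 10335 = ((30*541 + 92157) - 52592) + 10335 = ((16230 + 92157) - 52592) + 10335 = (108387 - 52592) + 10335 = 55795 + 10335 = 66130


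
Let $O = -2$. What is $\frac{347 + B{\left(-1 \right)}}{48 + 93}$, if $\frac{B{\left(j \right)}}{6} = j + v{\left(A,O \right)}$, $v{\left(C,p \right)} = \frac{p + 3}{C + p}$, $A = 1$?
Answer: $\frac{335}{141} \approx 2.3759$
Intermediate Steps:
$v{\left(C,p \right)} = \frac{3 + p}{C + p}$
$B{\left(j \right)} = -6 + 6 j$ ($B{\left(j \right)} = 6 \left(j + \frac{3 - 2}{1 - 2}\right) = 6 \left(j + \frac{1}{-1} \cdot 1\right) = 6 \left(j - 1\right) = 6 \left(-1 + j\right) = -6 + 6 j$)
$\frac{347 + B{\left(-1 \right)}}{48 + 93} = \frac{347 + \left(-6 + 6 \left(-1\right)\right)}{48 + 93} = \frac{347 - 12}{141} = \left(347 - 12\right) \frac{1}{141} = 335 \cdot \frac{1}{141} = \frac{335}{141}$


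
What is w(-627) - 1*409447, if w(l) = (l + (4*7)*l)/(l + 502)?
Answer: -51162692/125 ≈ -4.0930e+5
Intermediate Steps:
w(l) = 29*l/(502 + l) (w(l) = (l + 28*l)/(502 + l) = (29*l)/(502 + l) = 29*l/(502 + l))
w(-627) - 1*409447 = 29*(-627)/(502 - 627) - 1*409447 = 29*(-627)/(-125) - 409447 = 29*(-627)*(-1/125) - 409447 = 18183/125 - 409447 = -51162692/125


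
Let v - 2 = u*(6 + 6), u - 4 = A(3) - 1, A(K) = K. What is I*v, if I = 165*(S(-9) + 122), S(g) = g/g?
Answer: 1501830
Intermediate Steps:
S(g) = 1
u = 6 (u = 4 + (3 - 1) = 4 + 2 = 6)
v = 74 (v = 2 + 6*(6 + 6) = 2 + 6*12 = 2 + 72 = 74)
I = 20295 (I = 165*(1 + 122) = 165*123 = 20295)
I*v = 20295*74 = 1501830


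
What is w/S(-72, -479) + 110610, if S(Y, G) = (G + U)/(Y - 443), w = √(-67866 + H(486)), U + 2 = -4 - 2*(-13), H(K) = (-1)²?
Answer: 110610 + 3605*I*√1385/459 ≈ 1.1061e+5 + 292.29*I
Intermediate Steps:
H(K) = 1
U = 20 (U = -2 + (-4 - 2*(-13)) = -2 + (-4 + 26) = -2 + 22 = 20)
w = 7*I*√1385 (w = √(-67866 + 1) = √(-67865) = 7*I*√1385 ≈ 260.51*I)
S(Y, G) = (20 + G)/(-443 + Y) (S(Y, G) = (G + 20)/(Y - 443) = (20 + G)/(-443 + Y))
w/S(-72, -479) + 110610 = (7*I*√1385)/(((20 - 479)/(-443 - 72))) + 110610 = (7*I*√1385)/((-459/(-515))) + 110610 = (7*I*√1385)/((-1/515*(-459))) + 110610 = (7*I*√1385)/(459/515) + 110610 = (7*I*√1385)*(515/459) + 110610 = 3605*I*√1385/459 + 110610 = 110610 + 3605*I*√1385/459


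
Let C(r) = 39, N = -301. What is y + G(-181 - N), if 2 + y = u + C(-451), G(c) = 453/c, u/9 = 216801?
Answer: 78049991/40 ≈ 1.9513e+6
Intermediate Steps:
u = 1951209 (u = 9*216801 = 1951209)
y = 1951246 (y = -2 + (1951209 + 39) = -2 + 1951248 = 1951246)
y + G(-181 - N) = 1951246 + 453/(-181 - 1*(-301)) = 1951246 + 453/(-181 + 301) = 1951246 + 453/120 = 1951246 + 453*(1/120) = 1951246 + 151/40 = 78049991/40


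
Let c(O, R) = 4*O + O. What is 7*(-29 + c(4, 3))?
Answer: -63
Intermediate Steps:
c(O, R) = 5*O
7*(-29 + c(4, 3)) = 7*(-29 + 5*4) = 7*(-29 + 20) = 7*(-9) = -63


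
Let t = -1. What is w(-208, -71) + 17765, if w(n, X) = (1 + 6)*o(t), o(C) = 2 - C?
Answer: 17786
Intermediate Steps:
w(n, X) = 21 (w(n, X) = (1 + 6)*(2 - 1*(-1)) = 7*(2 + 1) = 7*3 = 21)
w(-208, -71) + 17765 = 21 + 17765 = 17786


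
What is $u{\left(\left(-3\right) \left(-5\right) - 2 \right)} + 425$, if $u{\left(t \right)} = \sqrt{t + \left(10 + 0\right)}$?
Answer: $425 + \sqrt{23} \approx 429.8$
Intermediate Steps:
$u{\left(t \right)} = \sqrt{10 + t}$ ($u{\left(t \right)} = \sqrt{t + 10} = \sqrt{10 + t}$)
$u{\left(\left(-3\right) \left(-5\right) - 2 \right)} + 425 = \sqrt{10 - -13} + 425 = \sqrt{10 + \left(15 - 2\right)} + 425 = \sqrt{10 + 13} + 425 = \sqrt{23} + 425 = 425 + \sqrt{23}$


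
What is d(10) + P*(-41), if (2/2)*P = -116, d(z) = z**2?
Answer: 4856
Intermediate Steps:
P = -116
d(10) + P*(-41) = 10**2 - 116*(-41) = 100 + 4756 = 4856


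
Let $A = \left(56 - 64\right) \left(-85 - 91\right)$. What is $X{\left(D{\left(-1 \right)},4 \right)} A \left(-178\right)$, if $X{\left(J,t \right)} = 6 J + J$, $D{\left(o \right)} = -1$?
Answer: $1754368$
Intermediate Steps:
$X{\left(J,t \right)} = 7 J$
$A = 1408$ ($A = - 8 \left(-85 - 91\right) = \left(-8\right) \left(-176\right) = 1408$)
$X{\left(D{\left(-1 \right)},4 \right)} A \left(-178\right) = 7 \left(-1\right) 1408 \left(-178\right) = \left(-7\right) 1408 \left(-178\right) = \left(-9856\right) \left(-178\right) = 1754368$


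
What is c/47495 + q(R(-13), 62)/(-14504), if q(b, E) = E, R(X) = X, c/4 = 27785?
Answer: 22986141/9840964 ≈ 2.3358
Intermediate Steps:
c = 111140 (c = 4*27785 = 111140)
c/47495 + q(R(-13), 62)/(-14504) = 111140/47495 + 62/(-14504) = 111140*(1/47495) + 62*(-1/14504) = 22228/9499 - 31/7252 = 22986141/9840964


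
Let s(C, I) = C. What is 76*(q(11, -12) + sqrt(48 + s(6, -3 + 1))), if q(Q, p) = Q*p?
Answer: -10032 + 228*sqrt(6) ≈ -9473.5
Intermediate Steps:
76*(q(11, -12) + sqrt(48 + s(6, -3 + 1))) = 76*(11*(-12) + sqrt(48 + 6)) = 76*(-132 + sqrt(54)) = 76*(-132 + 3*sqrt(6)) = -10032 + 228*sqrt(6)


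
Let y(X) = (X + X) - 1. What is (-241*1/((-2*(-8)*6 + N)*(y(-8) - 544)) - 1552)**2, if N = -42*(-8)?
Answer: 141473824292383969/58734491904 ≈ 2.4087e+6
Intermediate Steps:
y(X) = -1 + 2*X (y(X) = 2*X - 1 = -1 + 2*X)
N = 336
(-241*1/((-2*(-8)*6 + N)*(y(-8) - 544)) - 1552)**2 = (-241*1/((-2*(-8)*6 + 336)*((-1 + 2*(-8)) - 544)) - 1552)**2 = (-241*1/((16*6 + 336)*((-1 - 16) - 544)) - 1552)**2 = (-241*1/((-17 - 544)*(96 + 336)) - 1552)**2 = (-241/(432*(-561)) - 1552)**2 = (-241/(-242352) - 1552)**2 = (-241*(-1/242352) - 1552)**2 = (241/242352 - 1552)**2 = (-376130063/242352)**2 = 141473824292383969/58734491904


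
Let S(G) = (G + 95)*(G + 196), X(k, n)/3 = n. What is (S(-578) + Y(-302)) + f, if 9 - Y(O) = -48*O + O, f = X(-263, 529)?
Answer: 171908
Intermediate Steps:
X(k, n) = 3*n
S(G) = (95 + G)*(196 + G)
f = 1587 (f = 3*529 = 1587)
Y(O) = 9 + 47*O (Y(O) = 9 - (-48*O + O) = 9 - (-47)*O = 9 + 47*O)
(S(-578) + Y(-302)) + f = ((18620 + (-578)² + 291*(-578)) + (9 + 47*(-302))) + 1587 = ((18620 + 334084 - 168198) + (9 - 14194)) + 1587 = (184506 - 14185) + 1587 = 170321 + 1587 = 171908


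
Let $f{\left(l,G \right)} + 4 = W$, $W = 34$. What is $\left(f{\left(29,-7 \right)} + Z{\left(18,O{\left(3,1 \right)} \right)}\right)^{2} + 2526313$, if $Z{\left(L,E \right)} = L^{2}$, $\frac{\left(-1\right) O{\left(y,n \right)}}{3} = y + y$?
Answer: $2651629$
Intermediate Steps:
$O{\left(y,n \right)} = - 6 y$ ($O{\left(y,n \right)} = - 3 \left(y + y\right) = - 3 \cdot 2 y = - 6 y$)
$f{\left(l,G \right)} = 30$ ($f{\left(l,G \right)} = -4 + 34 = 30$)
$\left(f{\left(29,-7 \right)} + Z{\left(18,O{\left(3,1 \right)} \right)}\right)^{2} + 2526313 = \left(30 + 18^{2}\right)^{2} + 2526313 = \left(30 + 324\right)^{2} + 2526313 = 354^{2} + 2526313 = 125316 + 2526313 = 2651629$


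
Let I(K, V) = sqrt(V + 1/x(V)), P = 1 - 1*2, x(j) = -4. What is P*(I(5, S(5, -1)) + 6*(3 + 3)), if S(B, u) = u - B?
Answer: -36 - 5*I/2 ≈ -36.0 - 2.5*I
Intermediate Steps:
P = -1 (P = 1 - 2 = -1)
I(K, V) = sqrt(-1/4 + V) (I(K, V) = sqrt(V + 1/(-4)) = sqrt(V - 1/4) = sqrt(-1/4 + V))
P*(I(5, S(5, -1)) + 6*(3 + 3)) = -(sqrt(-1 + 4*(-1 - 1*5))/2 + 6*(3 + 3)) = -(sqrt(-1 + 4*(-1 - 5))/2 + 6*6) = -(sqrt(-1 + 4*(-6))/2 + 36) = -(sqrt(-1 - 24)/2 + 36) = -(sqrt(-25)/2 + 36) = -((5*I)/2 + 36) = -(5*I/2 + 36) = -(36 + 5*I/2) = -36 - 5*I/2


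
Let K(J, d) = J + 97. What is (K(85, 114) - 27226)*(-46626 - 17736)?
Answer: 1740605928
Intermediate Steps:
K(J, d) = 97 + J
(K(85, 114) - 27226)*(-46626 - 17736) = ((97 + 85) - 27226)*(-46626 - 17736) = (182 - 27226)*(-64362) = -27044*(-64362) = 1740605928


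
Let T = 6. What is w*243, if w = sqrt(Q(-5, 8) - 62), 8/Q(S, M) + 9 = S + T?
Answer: 729*I*sqrt(7) ≈ 1928.8*I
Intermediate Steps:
Q(S, M) = 8/(-3 + S) (Q(S, M) = 8/(-9 + (S + 6)) = 8/(-9 + (6 + S)) = 8/(-3 + S))
w = 3*I*sqrt(7) (w = sqrt(8/(-3 - 5) - 62) = sqrt(8/(-8) - 62) = sqrt(8*(-1/8) - 62) = sqrt(-1 - 62) = sqrt(-63) = 3*I*sqrt(7) ≈ 7.9373*I)
w*243 = (3*I*sqrt(7))*243 = 729*I*sqrt(7)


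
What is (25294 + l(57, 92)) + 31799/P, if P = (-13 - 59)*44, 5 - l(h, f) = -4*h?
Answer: 80837737/3168 ≈ 25517.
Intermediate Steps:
l(h, f) = 5 + 4*h (l(h, f) = 5 - (-4)*h = 5 + 4*h)
P = -3168 (P = -72*44 = -3168)
(25294 + l(57, 92)) + 31799/P = (25294 + (5 + 4*57)) + 31799/(-3168) = (25294 + (5 + 228)) + 31799*(-1/3168) = (25294 + 233) - 31799/3168 = 25527 - 31799/3168 = 80837737/3168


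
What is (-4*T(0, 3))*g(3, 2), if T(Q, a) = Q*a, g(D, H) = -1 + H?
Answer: 0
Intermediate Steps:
(-4*T(0, 3))*g(3, 2) = (-0*3)*(-1 + 2) = -4*0*1 = 0*1 = 0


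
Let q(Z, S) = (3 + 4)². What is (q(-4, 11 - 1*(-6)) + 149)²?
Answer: 39204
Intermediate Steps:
q(Z, S) = 49 (q(Z, S) = 7² = 49)
(q(-4, 11 - 1*(-6)) + 149)² = (49 + 149)² = 198² = 39204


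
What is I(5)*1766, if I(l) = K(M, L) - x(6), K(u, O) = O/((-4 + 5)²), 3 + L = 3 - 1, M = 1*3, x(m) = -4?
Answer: 5298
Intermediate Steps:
M = 3
L = -1 (L = -3 + (3 - 1) = -3 + 2 = -1)
K(u, O) = O (K(u, O) = O/(1²) = O/1 = O*1 = O)
I(l) = 3 (I(l) = -1 - 1*(-4) = -1 + 4 = 3)
I(5)*1766 = 3*1766 = 5298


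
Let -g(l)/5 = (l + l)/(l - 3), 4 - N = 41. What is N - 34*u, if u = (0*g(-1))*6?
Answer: -37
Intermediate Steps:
N = -37 (N = 4 - 1*41 = 4 - 41 = -37)
g(l) = -10*l/(-3 + l) (g(l) = -5*(l + l)/(l - 3) = -5*2*l/(-3 + l) = -10*l/(-3 + l))
u = 0 (u = (0*(-10*(-1)/(-3 - 1)))*6 = (0*(-10*(-1)/(-4)))*6 = (0*(-10*(-1)*(-¼)))*6 = (0*(-5/2))*6 = 0*6 = 0)
N - 34*u = -37 - 34*0 = -37 + 0 = -37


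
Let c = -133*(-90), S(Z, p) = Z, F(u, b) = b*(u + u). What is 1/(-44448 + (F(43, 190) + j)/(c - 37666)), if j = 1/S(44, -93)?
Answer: -1130624/50254694513 ≈ -2.2498e-5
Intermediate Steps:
F(u, b) = 2*b*u (F(u, b) = b*(2*u) = 2*b*u)
c = 11970
j = 1/44 ≈ 0.022727
1/(-44448 + (F(43, 190) + j)/(c - 37666)) = 1/(-44448 + (2*190*43 + 1/44)/(11970 - 37666)) = 1/(-44448 + (16340 + 1/44)/(-25696)) = 1/(-44448 + (718961/44)*(-1/25696)) = 1/(-44448 - 718961/1130624) = 1/(-50254694513/1130624) = -1130624/50254694513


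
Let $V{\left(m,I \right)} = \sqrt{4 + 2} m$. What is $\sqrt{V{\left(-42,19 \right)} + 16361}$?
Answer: $\sqrt{16361 - 42 \sqrt{6}} \approx 127.51$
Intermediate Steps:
$V{\left(m,I \right)} = m \sqrt{6}$ ($V{\left(m,I \right)} = \sqrt{6} m = m \sqrt{6}$)
$\sqrt{V{\left(-42,19 \right)} + 16361} = \sqrt{- 42 \sqrt{6} + 16361} = \sqrt{16361 - 42 \sqrt{6}}$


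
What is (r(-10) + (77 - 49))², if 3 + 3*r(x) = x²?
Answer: 32761/9 ≈ 3640.1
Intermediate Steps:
r(x) = -1 + x²/3
(r(-10) + (77 - 49))² = ((-1 + (⅓)*(-10)²) + (77 - 49))² = ((-1 + (⅓)*100) + 28)² = ((-1 + 100/3) + 28)² = (97/3 + 28)² = (181/3)² = 32761/9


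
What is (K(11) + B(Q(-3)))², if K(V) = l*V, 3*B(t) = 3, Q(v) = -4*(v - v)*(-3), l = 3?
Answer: 1156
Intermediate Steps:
Q(v) = 0 (Q(v) = -4*0*(-3) = 0*(-3) = 0)
B(t) = 1 (B(t) = (⅓)*3 = 1)
K(V) = 3*V
(K(11) + B(Q(-3)))² = (3*11 + 1)² = (33 + 1)² = 34² = 1156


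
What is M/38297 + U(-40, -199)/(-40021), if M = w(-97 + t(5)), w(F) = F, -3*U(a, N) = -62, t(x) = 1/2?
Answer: -900677/296648562 ≈ -0.0030362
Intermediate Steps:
t(x) = 1/2
U(a, N) = 62/3 (U(a, N) = -1/3*(-62) = 62/3)
M = -193/2 (M = -97 + 1/2 = -193/2 ≈ -96.500)
M/38297 + U(-40, -199)/(-40021) = -193/2/38297 + (62/3)/(-40021) = -193/2*1/38297 + (62/3)*(-1/40021) = -193/76594 - 2/3873 = -900677/296648562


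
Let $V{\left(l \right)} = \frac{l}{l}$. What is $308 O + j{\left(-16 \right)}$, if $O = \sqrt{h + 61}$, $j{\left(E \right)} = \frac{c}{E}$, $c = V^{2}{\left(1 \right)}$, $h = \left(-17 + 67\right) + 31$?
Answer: $- \frac{1}{16} + 308 \sqrt{142} \approx 3670.2$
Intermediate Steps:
$h = 81$ ($h = 50 + 31 = 81$)
$V{\left(l \right)} = 1$
$c = 1$ ($c = 1^{2} = 1$)
$j{\left(E \right)} = \frac{1}{E}$ ($j{\left(E \right)} = 1 \frac{1}{E} = \frac{1}{E}$)
$O = \sqrt{142}$ ($O = \sqrt{81 + 61} = \sqrt{142} \approx 11.916$)
$308 O + j{\left(-16 \right)} = 308 \sqrt{142} + \frac{1}{-16} = 308 \sqrt{142} - \frac{1}{16} = - \frac{1}{16} + 308 \sqrt{142}$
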